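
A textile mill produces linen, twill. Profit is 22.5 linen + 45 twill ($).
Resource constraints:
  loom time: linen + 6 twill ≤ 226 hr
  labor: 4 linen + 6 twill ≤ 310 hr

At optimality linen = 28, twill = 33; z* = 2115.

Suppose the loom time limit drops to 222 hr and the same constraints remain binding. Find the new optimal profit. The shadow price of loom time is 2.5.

Δb = -4, so new z* = 2115 + (2.5)·(-4) = 2115 − 10 = 2105.

2105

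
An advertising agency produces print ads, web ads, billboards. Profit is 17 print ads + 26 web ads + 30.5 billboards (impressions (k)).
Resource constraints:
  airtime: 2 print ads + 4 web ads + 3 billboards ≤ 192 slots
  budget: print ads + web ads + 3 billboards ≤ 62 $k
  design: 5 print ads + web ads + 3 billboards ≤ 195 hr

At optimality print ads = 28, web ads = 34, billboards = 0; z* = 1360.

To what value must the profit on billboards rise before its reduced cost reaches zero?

At the optimum: airtime uses 192 of 192 (binding); budget uses 62 of 62 (binding); design uses 174 of 195 (slack = 21).
Slack constraints have shadow price 0 (complementary slackness).
Dual feasibility on the basic columns requires 2·y_airtime + 1·y_budget = 17, 4·y_airtime + 1·y_budget = 26.
Solving: y_airtime = 4.5, y_budget = 8.
billboards enters the basis when its profit ≥ yᵀa₃ = 4.5·3 + 8·3 = 37.5.

37.5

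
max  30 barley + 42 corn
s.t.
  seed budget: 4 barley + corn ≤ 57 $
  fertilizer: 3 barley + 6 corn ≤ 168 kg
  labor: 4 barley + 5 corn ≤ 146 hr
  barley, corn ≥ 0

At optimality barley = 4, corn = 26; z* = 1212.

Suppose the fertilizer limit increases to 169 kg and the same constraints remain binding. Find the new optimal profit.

Check each constraint at x*: seed budget 42/57 (slack 15); fertilizer 168/168 (tight); labor 146/146 (tight).
By complementary slackness, y = 0 for the non-binding constraint.
From A_Bᵀ y = c: 3·y_fertilizer + 4·y_labor = 30; 6·y_fertilizer + 5·y_labor = 42.
Solving: y_fertilizer = 2, y_labor = 6.
Δz = y_fertilizer·Δb = 2 × (1) = 2, so new z* = 1212 + 2 = 1214.

1214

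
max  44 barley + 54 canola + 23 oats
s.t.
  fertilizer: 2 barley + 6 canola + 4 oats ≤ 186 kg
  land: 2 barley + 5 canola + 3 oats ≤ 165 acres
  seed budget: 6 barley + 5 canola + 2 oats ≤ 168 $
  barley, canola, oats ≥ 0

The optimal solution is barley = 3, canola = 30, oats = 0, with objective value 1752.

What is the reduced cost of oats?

Check each constraint at x*: fertilizer 186/186 (tight); land 156/165 (slack 9); seed budget 168/168 (tight).
Slack constraints have shadow price 0 (complementary slackness).
Dual feasibility on the basic columns requires 2·y_fertilizer + 6·y_seed budget = 44, 6·y_fertilizer + 5·y_seed budget = 54.
Solving: y_fertilizer = 4, y_seed budget = 6.
Reduced cost of oats: c₃ − yᵀa₃ = 23 − (4·4 + 6·2) = 23 − 28 = -5.

-5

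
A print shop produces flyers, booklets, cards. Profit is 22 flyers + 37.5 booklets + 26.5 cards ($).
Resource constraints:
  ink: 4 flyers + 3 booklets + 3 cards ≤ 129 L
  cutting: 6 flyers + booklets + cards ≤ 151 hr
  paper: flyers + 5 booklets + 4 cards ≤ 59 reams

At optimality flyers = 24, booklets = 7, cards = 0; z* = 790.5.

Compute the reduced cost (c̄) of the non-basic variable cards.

-4

Check each constraint at x*: ink 117/129 (slack 12); cutting 151/151 (tight); paper 59/59 (tight).
Slack constraints have shadow price 0 (complementary slackness).
Dual feasibility on the basic columns requires 6·y_cutting + 1·y_paper = 22, 1·y_cutting + 5·y_paper = 37.5.
This yields shadow prices y_cutting = 2.5, y_paper = 7.
Reduced cost of cards: c₃ − yᵀa₃ = 26.5 − (2.5·1 + 7·4) = 26.5 − 30.5 = -4.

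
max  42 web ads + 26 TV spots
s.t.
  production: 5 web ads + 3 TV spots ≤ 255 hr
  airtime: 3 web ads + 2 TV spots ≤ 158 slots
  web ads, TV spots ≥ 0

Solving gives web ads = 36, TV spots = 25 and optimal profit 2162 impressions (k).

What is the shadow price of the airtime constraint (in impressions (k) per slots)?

4

At the optimum: production uses 255 of 255 (binding); airtime uses 158 of 158 (binding).
Dual feasibility on the basic columns requires 5·y_production + 3·y_airtime = 42, 3·y_production + 2·y_airtime = 26.
This yields shadow prices y_production = 6, y_airtime = 4.
Shadow price of airtime = 4.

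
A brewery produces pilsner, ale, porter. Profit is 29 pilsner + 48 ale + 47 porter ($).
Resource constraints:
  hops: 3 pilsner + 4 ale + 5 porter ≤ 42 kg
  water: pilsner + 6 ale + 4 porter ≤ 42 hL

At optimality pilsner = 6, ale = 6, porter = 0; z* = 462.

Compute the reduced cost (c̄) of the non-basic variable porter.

-6

Both hops and water are binding at x*.
The binding rows give the dual system: 3·y_hops + 1·y_water = 29 and 4·y_hops + 6·y_water = 48.
This yields shadow prices y_hops = 9, y_water = 2.
Reduced cost of porter: c₃ − yᵀa₃ = 47 − (9·5 + 2·4) = 47 − 53 = -6.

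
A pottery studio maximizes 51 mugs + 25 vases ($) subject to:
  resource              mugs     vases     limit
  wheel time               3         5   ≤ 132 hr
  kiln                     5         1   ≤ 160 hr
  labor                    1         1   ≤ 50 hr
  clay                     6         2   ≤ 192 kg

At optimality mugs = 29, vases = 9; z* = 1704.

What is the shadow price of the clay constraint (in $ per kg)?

7.5

At the optimum: wheel time uses 132 of 132 (binding); kiln uses 154 of 160 (slack = 6); labor uses 38 of 50 (slack = 12); clay uses 192 of 192 (binding).
Slack constraints have shadow price 0 (complementary slackness).
Dual feasibility on the basic columns requires 3·y_wheel time + 6·y_clay = 51, 5·y_wheel time + 2·y_clay = 25.
→ y_wheel time = 2 and y_clay = 7.5.
Shadow price of clay = 7.5.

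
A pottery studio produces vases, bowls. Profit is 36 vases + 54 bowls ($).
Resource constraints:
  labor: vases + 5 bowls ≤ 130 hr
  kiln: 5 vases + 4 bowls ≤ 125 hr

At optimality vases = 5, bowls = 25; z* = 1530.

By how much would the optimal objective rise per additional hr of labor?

6

Both labor and kiln are binding at x*.
Dual feasibility on the basic columns requires 1·y_labor + 5·y_kiln = 36, 5·y_labor + 4·y_kiln = 54.
Solving: y_labor = 6, y_kiln = 6.
Shadow price of labor = 6.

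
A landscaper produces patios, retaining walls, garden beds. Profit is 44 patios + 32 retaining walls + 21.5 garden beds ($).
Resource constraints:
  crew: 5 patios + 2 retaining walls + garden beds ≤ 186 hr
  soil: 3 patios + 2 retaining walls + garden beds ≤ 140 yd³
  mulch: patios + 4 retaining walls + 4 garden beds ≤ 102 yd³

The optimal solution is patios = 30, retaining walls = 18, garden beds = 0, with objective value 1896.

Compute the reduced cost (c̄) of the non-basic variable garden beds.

At the optimum: crew uses 186 of 186 (binding); soil uses 126 of 140 (slack = 14); mulch uses 102 of 102 (binding).
Slack constraints have shadow price 0 (complementary slackness).
From A_Bᵀ y = c: 5·y_crew + 1·y_mulch = 44; 2·y_crew + 4·y_mulch = 32.
Solving: y_crew = 8, y_mulch = 4.
Reduced cost of garden beds: c₃ − yᵀa₃ = 21.5 − (8·1 + 4·4) = 21.5 − 24 = -2.5.

-2.5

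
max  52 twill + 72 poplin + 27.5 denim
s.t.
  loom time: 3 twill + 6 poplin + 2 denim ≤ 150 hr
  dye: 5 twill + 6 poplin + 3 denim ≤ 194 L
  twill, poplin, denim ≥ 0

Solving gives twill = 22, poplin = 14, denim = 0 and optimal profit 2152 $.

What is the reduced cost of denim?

Both loom time and dye are binding at x*.
The binding rows give the dual system: 3·y_loom time + 5·y_dye = 52 and 6·y_loom time + 6·y_dye = 72.
→ y_loom time = 4 and y_dye = 8.
Reduced cost of denim: c₃ − yᵀa₃ = 27.5 − (4·2 + 8·3) = 27.5 − 32 = -4.5.

-4.5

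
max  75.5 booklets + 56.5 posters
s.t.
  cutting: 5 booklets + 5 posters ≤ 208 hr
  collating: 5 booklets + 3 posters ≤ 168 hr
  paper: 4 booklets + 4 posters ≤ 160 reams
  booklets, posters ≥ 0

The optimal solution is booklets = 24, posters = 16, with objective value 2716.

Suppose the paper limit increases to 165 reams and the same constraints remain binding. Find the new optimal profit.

2751

Binding: collating and paper. Non-binding: cutting (8 unused).
Since cutting is not tight, its dual is 0.
From A_Bᵀ y = c: 5·y_collating + 4·y_paper = 75.5; 3·y_collating + 4·y_paper = 56.5.
Solving: y_collating = 9.5, y_paper = 7.
Δz = y_paper·Δb = 7 × (5) = 35, so new z* = 2716 + 35 = 2751.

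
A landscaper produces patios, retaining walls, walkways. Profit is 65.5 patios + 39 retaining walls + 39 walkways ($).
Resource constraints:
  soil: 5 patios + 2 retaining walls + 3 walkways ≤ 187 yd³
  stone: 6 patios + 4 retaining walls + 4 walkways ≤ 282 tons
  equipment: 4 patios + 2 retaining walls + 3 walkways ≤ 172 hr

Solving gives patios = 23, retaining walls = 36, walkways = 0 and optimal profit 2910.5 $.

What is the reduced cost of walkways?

-3.5

At the optimum: soil uses 187 of 187 (binding); stone uses 282 of 282 (binding); equipment uses 164 of 172 (slack = 8).
Since equipment is not tight, its dual is 0.
The binding rows give the dual system: 5·y_soil + 6·y_stone = 65.5 and 2·y_soil + 4·y_stone = 39.
→ y_soil = 3.5 and y_stone = 8.
Reduced cost of walkways: c₃ − yᵀa₃ = 39 − (3.5·3 + 8·4) = 39 − 42.5 = -3.5.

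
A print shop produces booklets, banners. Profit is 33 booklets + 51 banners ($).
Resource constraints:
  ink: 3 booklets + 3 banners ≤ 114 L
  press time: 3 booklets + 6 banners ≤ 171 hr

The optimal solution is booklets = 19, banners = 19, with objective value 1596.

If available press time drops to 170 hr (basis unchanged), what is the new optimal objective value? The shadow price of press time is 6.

1590

Δb = -1, so new z* = 1596 + (6)·(-1) = 1596 − 6 = 1590.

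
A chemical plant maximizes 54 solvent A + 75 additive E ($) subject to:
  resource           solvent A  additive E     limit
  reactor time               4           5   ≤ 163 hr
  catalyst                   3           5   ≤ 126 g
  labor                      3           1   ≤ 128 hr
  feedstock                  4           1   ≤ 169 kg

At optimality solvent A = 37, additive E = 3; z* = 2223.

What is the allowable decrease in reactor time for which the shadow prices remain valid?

37

Binding constraints: reactor time, catalyst. The basis is B = [[4,5],[3,5]] with det 5.
Per unit decrease in reactor time, x* moves by d = (-1, 0.6).
The basis stays optimal until solvent A reaches 0; allowable decrease = 37 hr.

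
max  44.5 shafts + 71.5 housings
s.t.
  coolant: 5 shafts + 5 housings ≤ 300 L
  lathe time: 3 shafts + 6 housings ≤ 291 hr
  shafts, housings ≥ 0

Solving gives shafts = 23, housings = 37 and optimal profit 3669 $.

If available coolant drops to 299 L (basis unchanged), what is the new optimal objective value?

At the optimum: coolant uses 300 of 300 (binding); lathe time uses 291 of 291 (binding).
Dual feasibility on the basic columns requires 5·y_coolant + 3·y_lathe time = 44.5, 5·y_coolant + 6·y_lathe time = 71.5.
→ y_coolant = 3.5 and y_lathe time = 9.
Δz = y_coolant·Δb = 3.5 × (-1) = -3.5, so new z* = 3669 − 3.5 = 3665.5.

3665.5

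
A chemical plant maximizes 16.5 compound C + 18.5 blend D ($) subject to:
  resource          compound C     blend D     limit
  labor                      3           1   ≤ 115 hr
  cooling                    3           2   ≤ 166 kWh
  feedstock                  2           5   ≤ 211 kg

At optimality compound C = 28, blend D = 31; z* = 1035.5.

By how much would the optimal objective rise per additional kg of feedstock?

3

Binding: labor and feedstock. Non-binding: cooling (20 unused).
By complementary slackness, y = 0 for the non-binding constraint.
The binding rows give the dual system: 3·y_labor + 2·y_feedstock = 16.5 and 1·y_labor + 5·y_feedstock = 18.5.
Solving: y_labor = 3.5, y_feedstock = 3.
Shadow price of feedstock = 3.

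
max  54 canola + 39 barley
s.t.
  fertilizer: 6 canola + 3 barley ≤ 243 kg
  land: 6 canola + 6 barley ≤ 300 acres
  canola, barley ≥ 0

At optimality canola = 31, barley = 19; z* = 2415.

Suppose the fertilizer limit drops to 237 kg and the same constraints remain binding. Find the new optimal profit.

Check each constraint at x*: fertilizer 243/243 (tight); land 300/300 (tight).
From A_Bᵀ y = c: 6·y_fertilizer + 6·y_land = 54; 3·y_fertilizer + 6·y_land = 39.
Solving: y_fertilizer = 5, y_land = 4.
Δz = y_fertilizer·Δb = 5 × (-6) = -30, so new z* = 2415 − 30 = 2385.

2385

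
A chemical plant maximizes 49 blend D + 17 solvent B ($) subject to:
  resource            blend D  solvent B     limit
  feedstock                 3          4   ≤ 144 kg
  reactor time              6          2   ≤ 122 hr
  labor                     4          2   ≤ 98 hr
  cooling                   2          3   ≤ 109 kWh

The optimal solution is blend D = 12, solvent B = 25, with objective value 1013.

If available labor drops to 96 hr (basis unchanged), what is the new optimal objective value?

1011

At the optimum: feedstock uses 136 of 144 (slack = 8); reactor time uses 122 of 122 (binding); labor uses 98 of 98 (binding); cooling uses 99 of 109 (slack = 10).
Since feedstock, cooling are not tight, their duals are 0.
Dual feasibility on the basic columns requires 6·y_reactor time + 4·y_labor = 49, 2·y_reactor time + 2·y_labor = 17.
→ y_reactor time = 7.5 and y_labor = 1.
Δz = y_labor·Δb = 1 × (-2) = -2, so new z* = 1013 − 2 = 1011.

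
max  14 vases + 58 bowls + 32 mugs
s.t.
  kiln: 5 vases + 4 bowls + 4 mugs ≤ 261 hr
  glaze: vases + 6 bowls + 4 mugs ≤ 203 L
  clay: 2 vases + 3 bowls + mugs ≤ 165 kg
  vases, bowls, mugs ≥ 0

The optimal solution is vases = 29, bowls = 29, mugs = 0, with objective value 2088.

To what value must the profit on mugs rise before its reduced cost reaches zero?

40

Check each constraint at x*: kiln 261/261 (tight); glaze 203/203 (tight); clay 145/165 (slack 20).
Since clay is not tight, its dual is 0.
From A_Bᵀ y = c: 5·y_kiln + 1·y_glaze = 14; 4·y_kiln + 6·y_glaze = 58.
→ y_kiln = 1 and y_glaze = 9.
mugs enters the basis when its profit ≥ yᵀa₃ = 1·4 + 9·4 = 40.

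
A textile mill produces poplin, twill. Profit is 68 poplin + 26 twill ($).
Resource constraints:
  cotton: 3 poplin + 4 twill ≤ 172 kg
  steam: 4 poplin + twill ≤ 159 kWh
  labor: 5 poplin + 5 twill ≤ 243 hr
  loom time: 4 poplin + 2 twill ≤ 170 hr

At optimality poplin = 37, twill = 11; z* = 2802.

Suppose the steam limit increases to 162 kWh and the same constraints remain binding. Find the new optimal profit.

Check each constraint at x*: cotton 155/172 (slack 17); steam 159/159 (tight); labor 240/243 (slack 3); loom time 170/170 (tight).
Since cotton, labor are not tight, their duals are 0.
The binding rows give the dual system: 4·y_steam + 4·y_loom time = 68 and 1·y_steam + 2·y_loom time = 26.
Solving: y_steam = 8, y_loom time = 9.
Δz = y_steam·Δb = 8 × (3) = 24, so new z* = 2802 + 24 = 2826.

2826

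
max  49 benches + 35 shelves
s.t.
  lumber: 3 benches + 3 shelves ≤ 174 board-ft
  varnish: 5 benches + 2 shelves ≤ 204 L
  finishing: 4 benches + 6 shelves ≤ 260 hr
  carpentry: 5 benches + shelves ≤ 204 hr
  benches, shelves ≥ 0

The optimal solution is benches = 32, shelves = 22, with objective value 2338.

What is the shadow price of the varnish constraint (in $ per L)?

7

Check each constraint at x*: lumber 162/174 (slack 12); varnish 204/204 (tight); finishing 260/260 (tight); carpentry 182/204 (slack 22).
Since lumber, carpentry are not tight, their duals are 0.
Dual feasibility on the basic columns requires 5·y_varnish + 4·y_finishing = 49, 2·y_varnish + 6·y_finishing = 35.
Solving: y_varnish = 7, y_finishing = 3.5.
Shadow price of varnish = 7.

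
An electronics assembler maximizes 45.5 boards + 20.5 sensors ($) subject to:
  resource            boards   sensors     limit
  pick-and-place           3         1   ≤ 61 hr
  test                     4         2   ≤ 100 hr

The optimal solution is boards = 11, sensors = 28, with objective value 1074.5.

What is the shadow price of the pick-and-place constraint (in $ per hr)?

4.5

At the optimum: pick-and-place uses 61 of 61 (binding); test uses 100 of 100 (binding).
From A_Bᵀ y = c: 3·y_pick-and-place + 4·y_test = 45.5; 1·y_pick-and-place + 2·y_test = 20.5.
→ y_pick-and-place = 4.5 and y_test = 8.
Shadow price of pick-and-place = 4.5.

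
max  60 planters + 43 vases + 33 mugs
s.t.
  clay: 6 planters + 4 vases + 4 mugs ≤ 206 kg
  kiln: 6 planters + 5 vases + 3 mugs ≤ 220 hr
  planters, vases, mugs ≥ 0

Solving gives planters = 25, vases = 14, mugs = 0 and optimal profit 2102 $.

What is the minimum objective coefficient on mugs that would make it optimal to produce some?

Both clay and kiln are binding at x*.
Dual feasibility on the basic columns requires 6·y_clay + 6·y_kiln = 60, 4·y_clay + 5·y_kiln = 43.
This yields shadow prices y_clay = 7, y_kiln = 3.
mugs enters the basis when its profit ≥ yᵀa₃ = 7·4 + 3·3 = 37.

37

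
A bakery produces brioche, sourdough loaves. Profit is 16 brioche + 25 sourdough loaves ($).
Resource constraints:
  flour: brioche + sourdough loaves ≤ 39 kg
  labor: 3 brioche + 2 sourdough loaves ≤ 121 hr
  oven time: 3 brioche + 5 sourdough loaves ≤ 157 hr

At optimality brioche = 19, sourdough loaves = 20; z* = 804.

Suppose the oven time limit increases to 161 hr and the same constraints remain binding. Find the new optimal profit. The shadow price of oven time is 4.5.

Δb = 4, so new z* = 804 + (4.5)·(4) = 804 + 18 = 822.

822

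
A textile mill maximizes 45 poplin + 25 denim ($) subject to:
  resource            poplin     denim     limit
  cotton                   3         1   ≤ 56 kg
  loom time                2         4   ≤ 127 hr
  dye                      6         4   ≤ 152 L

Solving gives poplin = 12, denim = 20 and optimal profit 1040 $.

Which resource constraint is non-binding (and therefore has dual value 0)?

cotton: 56/56 (binding)
loom time: 104/127 (slack 23)
dye: 152/152 (binding)
By complementary slackness, a constraint with positive slack has shadow price 0 → loom time.

loom time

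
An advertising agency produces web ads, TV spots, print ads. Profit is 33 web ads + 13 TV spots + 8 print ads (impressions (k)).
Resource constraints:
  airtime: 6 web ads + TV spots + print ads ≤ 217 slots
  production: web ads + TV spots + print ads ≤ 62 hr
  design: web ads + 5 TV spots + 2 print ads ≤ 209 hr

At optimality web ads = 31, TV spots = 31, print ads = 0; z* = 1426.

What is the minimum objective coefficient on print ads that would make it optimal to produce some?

Check each constraint at x*: airtime 217/217 (tight); production 62/62 (tight); design 186/209 (slack 23).
Since design is not tight, its dual is 0.
The binding rows give the dual system: 6·y_airtime + 1·y_production = 33 and 1·y_airtime + 1·y_production = 13.
This yields shadow prices y_airtime = 4, y_production = 9.
print ads enters the basis when its profit ≥ yᵀa₃ = 4·1 + 9·1 = 13.

13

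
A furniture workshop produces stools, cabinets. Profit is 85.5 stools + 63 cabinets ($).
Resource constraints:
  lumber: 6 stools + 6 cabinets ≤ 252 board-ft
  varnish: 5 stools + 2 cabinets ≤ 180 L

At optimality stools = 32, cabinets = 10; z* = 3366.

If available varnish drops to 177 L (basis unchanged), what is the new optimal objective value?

3343.5

Both lumber and varnish are binding at x*.
From A_Bᵀ y = c: 6·y_lumber + 5·y_varnish = 85.5; 6·y_lumber + 2·y_varnish = 63.
Solving: y_lumber = 8, y_varnish = 7.5.
Δz = y_varnish·Δb = 7.5 × (-3) = -22.5, so new z* = 3366 − 22.5 = 3343.5.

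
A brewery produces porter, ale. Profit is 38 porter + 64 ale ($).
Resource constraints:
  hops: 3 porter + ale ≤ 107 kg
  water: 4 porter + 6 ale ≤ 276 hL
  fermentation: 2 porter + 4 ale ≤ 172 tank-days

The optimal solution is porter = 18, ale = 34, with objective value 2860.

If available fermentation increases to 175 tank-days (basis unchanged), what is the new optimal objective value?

At the optimum: hops uses 88 of 107 (slack = 19); water uses 276 of 276 (binding); fermentation uses 172 of 172 (binding).
Since hops is not tight, its dual is 0.
Dual feasibility on the basic columns requires 4·y_water + 2·y_fermentation = 38, 6·y_water + 4·y_fermentation = 64.
This yields shadow prices y_water = 6, y_fermentation = 7.
Δz = y_fermentation·Δb = 7 × (3) = 21, so new z* = 2860 + 21 = 2881.

2881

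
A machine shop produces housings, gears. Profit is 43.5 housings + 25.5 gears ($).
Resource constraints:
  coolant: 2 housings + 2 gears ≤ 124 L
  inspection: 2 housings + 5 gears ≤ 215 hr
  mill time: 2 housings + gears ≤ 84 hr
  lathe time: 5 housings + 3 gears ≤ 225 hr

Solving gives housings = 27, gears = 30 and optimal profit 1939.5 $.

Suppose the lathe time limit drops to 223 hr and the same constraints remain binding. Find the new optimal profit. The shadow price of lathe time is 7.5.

Δb = -2, so new z* = 1939.5 + (7.5)·(-2) = 1939.5 − 15 = 1924.5.

1924.5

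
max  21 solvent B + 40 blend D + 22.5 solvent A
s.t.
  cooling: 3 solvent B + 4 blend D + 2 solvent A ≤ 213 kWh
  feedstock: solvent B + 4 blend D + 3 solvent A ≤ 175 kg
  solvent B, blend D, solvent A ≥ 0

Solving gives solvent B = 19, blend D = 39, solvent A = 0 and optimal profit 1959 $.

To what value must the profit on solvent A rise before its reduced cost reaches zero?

24.5

Check each constraint at x*: cooling 213/213 (tight); feedstock 175/175 (tight).
From A_Bᵀ y = c: 3·y_cooling + 1·y_feedstock = 21; 4·y_cooling + 4·y_feedstock = 40.
Solving: y_cooling = 5.5, y_feedstock = 4.5.
solvent A enters the basis when its profit ≥ yᵀa₃ = 5.5·2 + 4.5·3 = 24.5.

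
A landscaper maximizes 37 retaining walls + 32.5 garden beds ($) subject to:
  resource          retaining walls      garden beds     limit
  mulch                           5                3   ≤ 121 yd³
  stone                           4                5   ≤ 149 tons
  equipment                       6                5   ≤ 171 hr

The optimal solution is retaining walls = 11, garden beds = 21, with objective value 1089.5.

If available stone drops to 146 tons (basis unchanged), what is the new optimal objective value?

At the optimum: mulch uses 118 of 121 (slack = 3); stone uses 149 of 149 (binding); equipment uses 171 of 171 (binding).
Since mulch is not tight, its dual is 0.
Dual feasibility on the basic columns requires 4·y_stone + 6·y_equipment = 37, 5·y_stone + 5·y_equipment = 32.5.
Solving: y_stone = 1, y_equipment = 5.5.
Δz = y_stone·Δb = 1 × (-3) = -3, so new z* = 1089.5 − 3 = 1086.5.

1086.5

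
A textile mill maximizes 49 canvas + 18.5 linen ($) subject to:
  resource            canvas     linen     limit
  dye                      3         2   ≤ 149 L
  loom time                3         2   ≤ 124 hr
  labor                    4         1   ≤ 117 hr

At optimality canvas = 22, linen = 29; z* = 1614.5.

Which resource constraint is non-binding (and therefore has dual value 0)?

dye: 124/149 (slack 25)
loom time: 124/124 (binding)
labor: 117/117 (binding)
By complementary slackness, a constraint with positive slack has shadow price 0 → dye.

dye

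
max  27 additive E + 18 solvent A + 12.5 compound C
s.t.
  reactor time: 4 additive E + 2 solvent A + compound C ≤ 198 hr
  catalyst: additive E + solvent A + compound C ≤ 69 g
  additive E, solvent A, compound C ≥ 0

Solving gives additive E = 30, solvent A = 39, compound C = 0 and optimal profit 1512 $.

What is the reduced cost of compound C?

-1

Both reactor time and catalyst are binding at x*.
The binding rows give the dual system: 4·y_reactor time + 1·y_catalyst = 27 and 2·y_reactor time + 1·y_catalyst = 18.
→ y_reactor time = 4.5 and y_catalyst = 9.
Reduced cost of compound C: c₃ − yᵀa₃ = 12.5 − (4.5·1 + 9·1) = 12.5 − 13.5 = -1.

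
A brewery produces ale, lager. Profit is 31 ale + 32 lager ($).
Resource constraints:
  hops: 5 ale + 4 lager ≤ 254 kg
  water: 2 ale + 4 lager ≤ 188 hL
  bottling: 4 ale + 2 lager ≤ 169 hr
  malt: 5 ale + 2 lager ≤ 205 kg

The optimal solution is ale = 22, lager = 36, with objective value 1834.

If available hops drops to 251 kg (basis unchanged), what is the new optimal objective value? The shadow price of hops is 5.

Δb = -3, so new z* = 1834 + (5)·(-3) = 1834 − 15 = 1819.

1819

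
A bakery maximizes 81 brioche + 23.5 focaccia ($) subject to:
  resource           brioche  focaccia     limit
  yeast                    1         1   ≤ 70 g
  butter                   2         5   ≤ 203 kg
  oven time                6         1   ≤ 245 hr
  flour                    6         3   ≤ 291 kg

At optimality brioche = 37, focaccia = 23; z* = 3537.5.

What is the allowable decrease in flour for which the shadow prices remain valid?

46

Binding constraints: oven time, flour. The basis is B = [[6,1],[6,3]] with det 12.
Per unit decrease in flour, x* moves by d = (0.0833, -0.5).
The basis stays optimal until focaccia reaches 0; allowable decrease = 46 kg.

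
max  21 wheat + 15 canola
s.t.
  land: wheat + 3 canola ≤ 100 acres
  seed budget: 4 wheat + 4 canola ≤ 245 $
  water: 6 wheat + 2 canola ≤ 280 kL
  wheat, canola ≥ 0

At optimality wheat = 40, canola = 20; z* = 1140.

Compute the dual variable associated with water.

3

At the optimum: land uses 100 of 100 (binding); seed budget uses 240 of 245 (slack = 5); water uses 280 of 280 (binding).
By complementary slackness, y = 0 for the non-binding constraint.
Dual feasibility on the basic columns requires 1·y_land + 6·y_water = 21, 3·y_land + 2·y_water = 15.
→ y_land = 3 and y_water = 3.
Shadow price of water = 3.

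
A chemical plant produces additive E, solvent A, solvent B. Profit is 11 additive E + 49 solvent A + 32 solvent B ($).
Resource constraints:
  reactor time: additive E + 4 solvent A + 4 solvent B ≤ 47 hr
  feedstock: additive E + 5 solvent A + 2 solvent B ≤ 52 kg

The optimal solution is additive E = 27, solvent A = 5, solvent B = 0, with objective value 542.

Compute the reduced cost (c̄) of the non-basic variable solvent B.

Both reactor time and feedstock are binding at x*.
The binding rows give the dual system: 1·y_reactor time + 1·y_feedstock = 11 and 4·y_reactor time + 5·y_feedstock = 49.
Solving: y_reactor time = 6, y_feedstock = 5.
Reduced cost of solvent B: c₃ − yᵀa₃ = 32 − (6·4 + 5·2) = 32 − 34 = -2.

-2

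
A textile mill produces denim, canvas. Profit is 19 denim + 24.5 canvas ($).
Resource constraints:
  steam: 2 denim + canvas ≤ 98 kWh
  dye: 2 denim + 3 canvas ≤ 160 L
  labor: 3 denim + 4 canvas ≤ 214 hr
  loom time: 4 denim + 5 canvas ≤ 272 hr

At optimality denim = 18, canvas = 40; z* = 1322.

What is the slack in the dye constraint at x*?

4

dye used = 2·18 + 3·40 = 156; slack = 160 − 156 = 4.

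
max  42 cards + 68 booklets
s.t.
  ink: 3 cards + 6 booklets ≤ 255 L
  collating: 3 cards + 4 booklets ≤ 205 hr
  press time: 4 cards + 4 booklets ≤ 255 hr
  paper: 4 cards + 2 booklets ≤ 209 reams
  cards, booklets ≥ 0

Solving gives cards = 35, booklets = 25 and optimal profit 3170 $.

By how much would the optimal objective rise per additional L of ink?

Check each constraint at x*: ink 255/255 (tight); collating 205/205 (tight); press time 240/255 (slack 15); paper 190/209 (slack 19).
Slack constraints have shadow price 0 (complementary slackness).
Dual feasibility on the basic columns requires 3·y_ink + 3·y_collating = 42, 6·y_ink + 4·y_collating = 68.
This yields shadow prices y_ink = 6, y_collating = 8.
Shadow price of ink = 6.

6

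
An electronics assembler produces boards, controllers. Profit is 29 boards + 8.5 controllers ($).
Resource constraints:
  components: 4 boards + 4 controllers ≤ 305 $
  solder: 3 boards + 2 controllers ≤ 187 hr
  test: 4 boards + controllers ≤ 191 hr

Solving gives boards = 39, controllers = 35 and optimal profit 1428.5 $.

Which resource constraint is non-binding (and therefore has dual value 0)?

components: 296/305 (slack 9)
solder: 187/187 (binding)
test: 191/191 (binding)
By complementary slackness, a constraint with positive slack has shadow price 0 → components.

components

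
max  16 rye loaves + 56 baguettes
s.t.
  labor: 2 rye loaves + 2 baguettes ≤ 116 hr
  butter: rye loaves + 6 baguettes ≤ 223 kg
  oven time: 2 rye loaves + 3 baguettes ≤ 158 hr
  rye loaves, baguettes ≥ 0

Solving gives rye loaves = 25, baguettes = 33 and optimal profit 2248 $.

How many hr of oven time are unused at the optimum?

9

oven time used = 2·25 + 3·33 = 149; slack = 158 − 149 = 9.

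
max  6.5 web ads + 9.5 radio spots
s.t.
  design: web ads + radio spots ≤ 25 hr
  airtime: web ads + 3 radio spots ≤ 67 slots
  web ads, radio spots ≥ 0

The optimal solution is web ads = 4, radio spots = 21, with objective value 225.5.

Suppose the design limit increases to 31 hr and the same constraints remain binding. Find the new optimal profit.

Check each constraint at x*: design 25/25 (tight); airtime 67/67 (tight).
Dual feasibility on the basic columns requires 1·y_design + 1·y_airtime = 6.5, 1·y_design + 3·y_airtime = 9.5.
Solving: y_design = 5, y_airtime = 1.5.
Δz = y_design·Δb = 5 × (6) = 30, so new z* = 225.5 + 30 = 255.5.

255.5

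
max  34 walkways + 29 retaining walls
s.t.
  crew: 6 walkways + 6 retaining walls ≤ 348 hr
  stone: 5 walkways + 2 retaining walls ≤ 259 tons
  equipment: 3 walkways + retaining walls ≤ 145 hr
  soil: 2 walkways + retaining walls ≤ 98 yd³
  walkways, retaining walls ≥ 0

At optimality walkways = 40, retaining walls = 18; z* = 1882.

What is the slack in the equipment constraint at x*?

equipment used = 3·40 + 1·18 = 138; slack = 145 − 138 = 7.

7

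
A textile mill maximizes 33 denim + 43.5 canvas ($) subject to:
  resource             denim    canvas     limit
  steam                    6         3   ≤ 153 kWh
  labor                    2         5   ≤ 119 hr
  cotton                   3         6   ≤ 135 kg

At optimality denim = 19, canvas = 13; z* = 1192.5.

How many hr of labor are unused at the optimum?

16

labor used = 2·19 + 5·13 = 103; slack = 119 − 103 = 16.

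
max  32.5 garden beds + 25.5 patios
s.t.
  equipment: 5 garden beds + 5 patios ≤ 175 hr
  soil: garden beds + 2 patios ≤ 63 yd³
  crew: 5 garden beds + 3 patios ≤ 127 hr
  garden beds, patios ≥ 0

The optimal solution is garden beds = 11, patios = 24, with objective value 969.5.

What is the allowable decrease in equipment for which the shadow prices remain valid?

48

Binding constraints: equipment, crew. The basis is B = [[5,5],[5,3]] with det -10.
Per unit decrease in equipment, x* moves by d = (0.3, -0.5).
The basis stays optimal until patios reaches 0; allowable decrease = 48 hr.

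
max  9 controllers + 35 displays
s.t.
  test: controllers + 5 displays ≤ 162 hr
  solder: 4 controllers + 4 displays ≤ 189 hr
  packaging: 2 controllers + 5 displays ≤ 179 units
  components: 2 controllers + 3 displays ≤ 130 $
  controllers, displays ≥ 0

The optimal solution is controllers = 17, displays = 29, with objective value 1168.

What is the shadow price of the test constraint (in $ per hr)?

5

Check each constraint at x*: test 162/162 (tight); solder 184/189 (slack 5); packaging 179/179 (tight); components 121/130 (slack 9).
Since solder, components are not tight, their duals are 0.
The binding rows give the dual system: 1·y_test + 2·y_packaging = 9 and 5·y_test + 5·y_packaging = 35.
→ y_test = 5 and y_packaging = 2.
Shadow price of test = 5.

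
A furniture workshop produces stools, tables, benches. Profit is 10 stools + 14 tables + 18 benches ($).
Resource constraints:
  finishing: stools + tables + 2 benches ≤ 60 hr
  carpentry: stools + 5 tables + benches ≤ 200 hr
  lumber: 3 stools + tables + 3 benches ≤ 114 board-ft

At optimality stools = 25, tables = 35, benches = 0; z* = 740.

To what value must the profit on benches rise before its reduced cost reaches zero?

At the optimum: finishing uses 60 of 60 (binding); carpentry uses 200 of 200 (binding); lumber uses 110 of 114 (slack = 4).
By complementary slackness, y = 0 for the non-binding constraint.
The binding rows give the dual system: 1·y_finishing + 1·y_carpentry = 10 and 1·y_finishing + 5·y_carpentry = 14.
This yields shadow prices y_finishing = 9, y_carpentry = 1.
benches enters the basis when its profit ≥ yᵀa₃ = 9·2 + 1·1 = 19.

19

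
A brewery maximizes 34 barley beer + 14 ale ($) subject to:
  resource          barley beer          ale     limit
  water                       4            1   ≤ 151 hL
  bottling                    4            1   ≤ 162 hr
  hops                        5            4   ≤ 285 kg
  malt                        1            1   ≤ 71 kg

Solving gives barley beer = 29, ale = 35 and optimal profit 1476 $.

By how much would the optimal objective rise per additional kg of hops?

Binding: water and hops. Non-binding: bottling (11 unused), malt (7 unused).
Since bottling, malt are not tight, their duals are 0.
The binding rows give the dual system: 4·y_water + 5·y_hops = 34 and 1·y_water + 4·y_hops = 14.
Solving: y_water = 6, y_hops = 2.
Shadow price of hops = 2.

2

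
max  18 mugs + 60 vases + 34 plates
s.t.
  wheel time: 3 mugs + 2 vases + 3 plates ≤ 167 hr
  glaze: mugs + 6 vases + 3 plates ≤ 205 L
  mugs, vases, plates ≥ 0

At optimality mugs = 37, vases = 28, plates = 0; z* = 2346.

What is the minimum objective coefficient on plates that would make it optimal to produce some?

At the optimum: wheel time uses 167 of 167 (binding); glaze uses 205 of 205 (binding).
The binding rows give the dual system: 3·y_wheel time + 1·y_glaze = 18 and 2·y_wheel time + 6·y_glaze = 60.
→ y_wheel time = 3 and y_glaze = 9.
plates enters the basis when its profit ≥ yᵀa₃ = 3·3 + 9·3 = 36.

36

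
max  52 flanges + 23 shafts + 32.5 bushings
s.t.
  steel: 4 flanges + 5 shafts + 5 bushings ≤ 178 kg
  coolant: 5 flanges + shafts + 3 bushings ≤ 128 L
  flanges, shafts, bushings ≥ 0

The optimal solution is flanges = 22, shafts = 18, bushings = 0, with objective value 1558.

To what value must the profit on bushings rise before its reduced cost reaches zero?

39

At the optimum: steel uses 178 of 178 (binding); coolant uses 128 of 128 (binding).
The binding rows give the dual system: 4·y_steel + 5·y_coolant = 52 and 5·y_steel + 1·y_coolant = 23.
Solving: y_steel = 3, y_coolant = 8.
bushings enters the basis when its profit ≥ yᵀa₃ = 3·5 + 8·3 = 39.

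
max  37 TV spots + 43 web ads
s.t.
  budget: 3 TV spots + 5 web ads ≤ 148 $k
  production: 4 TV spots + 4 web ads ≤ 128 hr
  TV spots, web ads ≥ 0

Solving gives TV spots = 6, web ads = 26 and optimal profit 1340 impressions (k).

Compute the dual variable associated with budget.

At the optimum: budget uses 148 of 148 (binding); production uses 128 of 128 (binding).
The binding rows give the dual system: 3·y_budget + 4·y_production = 37 and 5·y_budget + 4·y_production = 43.
Solving: y_budget = 3, y_production = 7.
Shadow price of budget = 3.

3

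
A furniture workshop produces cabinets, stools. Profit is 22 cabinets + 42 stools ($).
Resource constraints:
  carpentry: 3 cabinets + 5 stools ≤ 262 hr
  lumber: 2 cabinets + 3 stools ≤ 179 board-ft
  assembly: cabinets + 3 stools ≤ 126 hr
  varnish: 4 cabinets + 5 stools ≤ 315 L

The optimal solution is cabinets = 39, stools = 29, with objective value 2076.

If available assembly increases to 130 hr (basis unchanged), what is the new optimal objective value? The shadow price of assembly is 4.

2092

Δb = 4, so new z* = 2076 + (4)·(4) = 2076 + 16 = 2092.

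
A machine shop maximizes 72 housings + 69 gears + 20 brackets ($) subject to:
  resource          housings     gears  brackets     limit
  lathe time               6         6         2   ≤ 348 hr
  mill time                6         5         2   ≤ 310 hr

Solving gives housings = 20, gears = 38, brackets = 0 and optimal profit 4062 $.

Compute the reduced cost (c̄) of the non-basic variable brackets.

-4

Both lathe time and mill time are binding at x*.
From A_Bᵀ y = c: 6·y_lathe time + 6·y_mill time = 72; 6·y_lathe time + 5·y_mill time = 69.
This yields shadow prices y_lathe time = 9, y_mill time = 3.
Reduced cost of brackets: c₃ − yᵀa₃ = 20 − (9·2 + 3·2) = 20 − 24 = -4.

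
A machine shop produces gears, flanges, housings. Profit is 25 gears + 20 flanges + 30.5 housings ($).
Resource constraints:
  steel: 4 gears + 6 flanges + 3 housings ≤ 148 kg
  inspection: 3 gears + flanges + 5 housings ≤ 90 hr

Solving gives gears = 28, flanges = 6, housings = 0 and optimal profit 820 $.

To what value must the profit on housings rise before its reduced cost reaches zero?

Both steel and inspection are binding at x*.
The binding rows give the dual system: 4·y_steel + 3·y_inspection = 25 and 6·y_steel + 1·y_inspection = 20.
Solving: y_steel = 2.5, y_inspection = 5.
housings enters the basis when its profit ≥ yᵀa₃ = 2.5·3 + 5·5 = 32.5.

32.5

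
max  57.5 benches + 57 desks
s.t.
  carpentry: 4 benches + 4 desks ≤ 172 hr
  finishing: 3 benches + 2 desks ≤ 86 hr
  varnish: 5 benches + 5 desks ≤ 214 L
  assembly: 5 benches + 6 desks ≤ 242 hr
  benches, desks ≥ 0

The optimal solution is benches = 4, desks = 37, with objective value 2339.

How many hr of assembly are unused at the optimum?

assembly used = 5·4 + 6·37 = 242; slack = 242 − 242 = 0.

0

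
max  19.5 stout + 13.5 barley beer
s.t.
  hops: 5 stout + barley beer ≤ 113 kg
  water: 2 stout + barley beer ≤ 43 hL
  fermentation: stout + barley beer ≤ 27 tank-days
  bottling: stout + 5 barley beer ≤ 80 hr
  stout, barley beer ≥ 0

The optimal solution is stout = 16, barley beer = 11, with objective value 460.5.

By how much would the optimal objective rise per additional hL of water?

At the optimum: hops uses 91 of 113 (slack = 22); water uses 43 of 43 (binding); fermentation uses 27 of 27 (binding); bottling uses 71 of 80 (slack = 9).
Slack constraints have shadow price 0 (complementary slackness).
Dual feasibility on the basic columns requires 2·y_water + 1·y_fermentation = 19.5, 1·y_water + 1·y_fermentation = 13.5.
→ y_water = 6 and y_fermentation = 7.5.
Shadow price of water = 6.

6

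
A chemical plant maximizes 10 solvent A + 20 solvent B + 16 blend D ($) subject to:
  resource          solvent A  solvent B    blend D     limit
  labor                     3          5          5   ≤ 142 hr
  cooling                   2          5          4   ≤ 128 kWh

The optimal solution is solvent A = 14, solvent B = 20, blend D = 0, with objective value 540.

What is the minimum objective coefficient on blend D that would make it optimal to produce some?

Check each constraint at x*: labor 142/142 (tight); cooling 128/128 (tight).
Dual feasibility on the basic columns requires 3·y_labor + 2·y_cooling = 10, 5·y_labor + 5·y_cooling = 20.
This yields shadow prices y_labor = 2, y_cooling = 2.
blend D enters the basis when its profit ≥ yᵀa₃ = 2·5 + 2·4 = 18.

18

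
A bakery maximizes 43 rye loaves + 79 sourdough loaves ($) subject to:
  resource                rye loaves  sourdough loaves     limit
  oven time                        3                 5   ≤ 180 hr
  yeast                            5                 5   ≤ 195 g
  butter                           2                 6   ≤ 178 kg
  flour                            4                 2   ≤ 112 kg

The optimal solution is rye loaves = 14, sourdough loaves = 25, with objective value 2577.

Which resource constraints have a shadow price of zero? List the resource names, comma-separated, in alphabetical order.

oven time: 167/180 (slack 13)
yeast: 195/195 (binding)
butter: 178/178 (binding)
flour: 106/112 (slack 6)
By complementary slackness, a constraint with positive slack has shadow price 0 → flour, oven time.

flour, oven time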